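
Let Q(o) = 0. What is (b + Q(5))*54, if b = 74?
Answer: 3996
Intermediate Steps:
(b + Q(5))*54 = (74 + 0)*54 = 74*54 = 3996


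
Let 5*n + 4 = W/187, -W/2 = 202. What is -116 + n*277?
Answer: -427564/935 ≈ -457.29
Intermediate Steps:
W = -404 (W = -2*202 = -404)
n = -1152/935 (n = -⅘ + (-404/187)/5 = -⅘ + (-404*1/187)/5 = -⅘ + (⅕)*(-404/187) = -⅘ - 404/935 = -1152/935 ≈ -1.2321)
-116 + n*277 = -116 - 1152/935*277 = -116 - 319104/935 = -427564/935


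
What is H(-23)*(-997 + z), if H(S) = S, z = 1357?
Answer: -8280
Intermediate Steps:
H(-23)*(-997 + z) = -23*(-997 + 1357) = -23*360 = -8280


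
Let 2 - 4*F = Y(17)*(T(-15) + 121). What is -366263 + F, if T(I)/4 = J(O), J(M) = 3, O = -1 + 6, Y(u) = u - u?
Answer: -732525/2 ≈ -3.6626e+5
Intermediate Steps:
Y(u) = 0
O = 5
T(I) = 12 (T(I) = 4*3 = 12)
F = 1/2 (F = 1/2 - 0*(12 + 121) = 1/2 - 0*133 = 1/2 - 1/4*0 = 1/2 + 0 = 1/2 ≈ 0.50000)
-366263 + F = -366263 + 1/2 = -732525/2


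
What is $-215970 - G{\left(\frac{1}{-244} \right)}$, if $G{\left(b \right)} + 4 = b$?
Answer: $- \frac{52695703}{244} \approx -2.1597 \cdot 10^{5}$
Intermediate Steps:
$G{\left(b \right)} = -4 + b$
$-215970 - G{\left(\frac{1}{-244} \right)} = -215970 - \left(-4 + \frac{1}{-244}\right) = -215970 - \left(-4 - \frac{1}{244}\right) = -215970 - - \frac{977}{244} = -215970 + \frac{977}{244} = - \frac{52695703}{244}$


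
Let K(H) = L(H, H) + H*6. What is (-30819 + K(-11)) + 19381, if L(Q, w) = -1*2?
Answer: -11506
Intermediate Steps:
L(Q, w) = -2
K(H) = -2 + 6*H (K(H) = -2 + H*6 = -2 + 6*H)
(-30819 + K(-11)) + 19381 = (-30819 + (-2 + 6*(-11))) + 19381 = (-30819 + (-2 - 66)) + 19381 = (-30819 - 68) + 19381 = -30887 + 19381 = -11506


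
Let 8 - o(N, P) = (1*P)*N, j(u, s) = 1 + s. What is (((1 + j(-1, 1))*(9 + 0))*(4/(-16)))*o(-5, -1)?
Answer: -81/4 ≈ -20.250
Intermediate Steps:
o(N, P) = 8 - N*P (o(N, P) = 8 - 1*P*N = 8 - P*N = 8 - N*P)
(((1 + j(-1, 1))*(9 + 0))*(4/(-16)))*o(-5, -1) = (((1 + (1 + 1))*(9 + 0))*(4/(-16)))*(8 - 1*(-5)*(-1)) = (((1 + 2)*9)*(4*(-1/16)))*(8 - 5) = ((3*9)*(-¼))*3 = (27*(-¼))*3 = -27/4*3 = -81/4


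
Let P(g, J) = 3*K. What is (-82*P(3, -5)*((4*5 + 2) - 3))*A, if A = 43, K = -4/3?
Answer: 267976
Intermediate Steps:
K = -4/3 (K = -4*⅓ = -4/3 ≈ -1.3333)
P(g, J) = -4 (P(g, J) = 3*(-4/3) = -4)
(-82*P(3, -5)*((4*5 + 2) - 3))*A = -(-328)*((4*5 + 2) - 3)*43 = -(-328)*((20 + 2) - 3)*43 = -(-328)*(22 - 3)*43 = -(-328)*19*43 = -82*(-76)*43 = 6232*43 = 267976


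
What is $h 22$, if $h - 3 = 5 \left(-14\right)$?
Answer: $-1474$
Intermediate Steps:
$h = -67$ ($h = 3 + 5 \left(-14\right) = 3 - 70 = -67$)
$h 22 = \left(-67\right) 22 = -1474$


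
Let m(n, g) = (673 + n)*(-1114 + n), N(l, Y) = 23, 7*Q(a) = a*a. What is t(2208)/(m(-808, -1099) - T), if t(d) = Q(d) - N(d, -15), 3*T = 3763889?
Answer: -14625309/20898353 ≈ -0.69983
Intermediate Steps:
Q(a) = a**2/7 (Q(a) = (a*a)/7 = a**2/7)
T = 3763889/3 (T = (1/3)*3763889 = 3763889/3 ≈ 1.2546e+6)
t(d) = -23 + d**2/7 (t(d) = d**2/7 - 1*23 = d**2/7 - 23 = -23 + d**2/7)
m(n, g) = (-1114 + n)*(673 + n)
t(2208)/(m(-808, -1099) - T) = (-23 + (1/7)*2208**2)/((-749722 + (-808)**2 - 441*(-808)) - 1*3763889/3) = (-23 + (1/7)*4875264)/((-749722 + 652864 + 356328) - 3763889/3) = (-23 + 4875264/7)/(259470 - 3763889/3) = 4875103/(7*(-2985479/3)) = (4875103/7)*(-3/2985479) = -14625309/20898353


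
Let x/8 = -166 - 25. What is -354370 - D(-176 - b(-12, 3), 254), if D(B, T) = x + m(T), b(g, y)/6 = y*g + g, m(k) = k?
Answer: -353096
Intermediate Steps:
b(g, y) = 6*g + 6*g*y (b(g, y) = 6*(y*g + g) = 6*(g*y + g) = 6*(g + g*y) = 6*g + 6*g*y)
x = -1528 (x = 8*(-166 - 25) = 8*(-191) = -1528)
D(B, T) = -1528 + T
-354370 - D(-176 - b(-12, 3), 254) = -354370 - (-1528 + 254) = -354370 - 1*(-1274) = -354370 + 1274 = -353096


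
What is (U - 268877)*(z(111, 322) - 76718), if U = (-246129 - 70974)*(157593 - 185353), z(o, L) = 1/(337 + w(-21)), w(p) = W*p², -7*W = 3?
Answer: -99946018175897989/148 ≈ -6.7531e+14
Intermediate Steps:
W = -3/7 (W = -⅐*3 = -3/7 ≈ -0.42857)
w(p) = -3*p²/7
z(o, L) = 1/148 (z(o, L) = 1/(337 - 3/7*(-21)²) = 1/(337 - 3/7*441) = 1/(337 - 189) = 1/148)
U = 8802779280 (U = -317103*(-27760) = 8802779280)
(U - 268877)*(z(111, 322) - 76718) = (8802779280 - 268877)*(1/148 - 76718) = 8802510403*(-11354263/148) = -99946018175897989/148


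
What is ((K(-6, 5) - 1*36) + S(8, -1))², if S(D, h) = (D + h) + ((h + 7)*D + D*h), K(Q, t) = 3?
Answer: 196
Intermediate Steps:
S(D, h) = D + h + D*h + D*(7 + h) (S(D, h) = (D + h) + ((7 + h)*D + D*h) = (D + h) + (D*(7 + h) + D*h) = (D + h) + (D*h + D*(7 + h)) = D + h + D*h + D*(7 + h))
((K(-6, 5) - 1*36) + S(8, -1))² = ((3 - 1*36) + (-1 + 8*8 + 2*8*(-1)))² = ((3 - 36) + (-1 + 64 - 16))² = (-33 + 47)² = 14² = 196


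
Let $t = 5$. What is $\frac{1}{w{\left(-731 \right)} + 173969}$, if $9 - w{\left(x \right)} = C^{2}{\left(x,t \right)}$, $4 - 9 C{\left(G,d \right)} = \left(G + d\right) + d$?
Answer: $\frac{81}{13566593} \approx 5.9705 \cdot 10^{-6}$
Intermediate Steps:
$C{\left(G,d \right)} = \frac{4}{9} - \frac{2 d}{9} - \frac{G}{9}$ ($C{\left(G,d \right)} = \frac{4}{9} - \frac{\left(G + d\right) + d}{9} = \frac{4}{9} - \frac{G + 2 d}{9} = \frac{4}{9} - \left(\frac{G}{9} + \frac{2 d}{9}\right) = \frac{4}{9} - \frac{2 d}{9} - \frac{G}{9}$)
$w{\left(x \right)} = 9 - \left(- \frac{2}{3} - \frac{x}{9}\right)^{2}$ ($w{\left(x \right)} = 9 - \left(\frac{4}{9} - \frac{10}{9} - \frac{x}{9}\right)^{2} = 9 - \left(- \frac{2}{3} - \frac{x}{9}\right)^{2}$)
$\frac{1}{w{\left(-731 \right)} + 173969} = \frac{1}{\left(9 - \frac{\left(6 - 731\right)^{2}}{81}\right) + 173969} = \frac{1}{\left(9 - \frac{\left(-725\right)^{2}}{81}\right) + 173969} = \frac{1}{\left(9 - \frac{525625}{81}\right) + 173969} = \frac{1}{- \frac{524896}{81} + 173969} = \frac{1}{\frac{13566593}{81}} = \frac{81}{13566593}$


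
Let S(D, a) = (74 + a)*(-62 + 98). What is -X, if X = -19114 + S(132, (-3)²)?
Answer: 16126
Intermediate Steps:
S(D, a) = 2664 + 36*a (S(D, a) = (74 + a)*36 = 2664 + 36*a)
X = -16126 (X = -19114 + (2664 + 36*(-3)²) = -19114 + (2664 + 36*9) = -19114 + (2664 + 324) = -19114 + 2988 = -16126)
-X = -1*(-16126) = 16126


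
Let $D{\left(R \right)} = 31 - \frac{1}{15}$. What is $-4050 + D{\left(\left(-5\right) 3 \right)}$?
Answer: $- \frac{60286}{15} \approx -4019.1$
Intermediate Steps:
$D{\left(R \right)} = \frac{464}{15}$ ($D{\left(R \right)} = 31 - \frac{1}{15} = \frac{464}{15}$)
$-4050 + D{\left(\left(-5\right) 3 \right)} = -4050 + \frac{464}{15} = - \frac{60286}{15}$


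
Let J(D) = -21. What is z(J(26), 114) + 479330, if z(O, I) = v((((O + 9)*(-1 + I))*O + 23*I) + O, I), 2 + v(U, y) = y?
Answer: 479442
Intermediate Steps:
v(U, y) = -2 + y
z(O, I) = -2 + I
z(J(26), 114) + 479330 = (-2 + 114) + 479330 = 112 + 479330 = 479442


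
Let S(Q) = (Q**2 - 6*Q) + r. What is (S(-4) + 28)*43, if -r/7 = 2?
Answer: 2322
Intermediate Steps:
r = -14 (r = -7*2 = -14)
S(Q) = -14 + Q**2 - 6*Q (S(Q) = (Q**2 - 6*Q) - 14 = -14 + Q**2 - 6*Q)
(S(-4) + 28)*43 = ((-14 + (-4)**2 - 6*(-4)) + 28)*43 = ((-14 + 16 + 24) + 28)*43 = (26 + 28)*43 = 54*43 = 2322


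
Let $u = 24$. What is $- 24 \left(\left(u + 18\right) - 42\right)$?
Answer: $0$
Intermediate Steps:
$- 24 \left(\left(u + 18\right) - 42\right) = - 24 \left(\left(24 + 18\right) - 42\right) = - 24 \left(42 - 42\right) = \left(-24\right) 0 = 0$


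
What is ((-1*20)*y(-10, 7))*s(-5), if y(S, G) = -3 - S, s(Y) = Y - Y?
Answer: 0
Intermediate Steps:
s(Y) = 0
((-1*20)*y(-10, 7))*s(-5) = ((-1*20)*(-3 - 1*(-10)))*0 = -20*(-3 + 10)*0 = -20*7*0 = -140*0 = 0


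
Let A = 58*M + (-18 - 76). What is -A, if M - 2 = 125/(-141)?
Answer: 4148/141 ≈ 29.418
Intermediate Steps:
M = 157/141 (M = 2 + 125/(-141) = 2 + 125*(-1/141) = 2 - 125/141 = 157/141 ≈ 1.1135)
A = -4148/141 (A = 58*(157/141) + (-18 - 76) = 9106/141 - 94 = -4148/141 ≈ -29.418)
-A = -1*(-4148/141) = 4148/141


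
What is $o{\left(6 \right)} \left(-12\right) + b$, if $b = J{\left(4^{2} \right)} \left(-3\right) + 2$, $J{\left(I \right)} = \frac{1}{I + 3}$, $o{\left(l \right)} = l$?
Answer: $- \frac{1333}{19} \approx -70.158$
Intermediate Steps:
$J{\left(I \right)} = \frac{1}{3 + I}$
$b = \frac{35}{19}$ ($b = \frac{1}{3 + 4^{2}} \left(-3\right) + 2 = \frac{1}{3 + 16} \left(-3\right) + 2 = \frac{1}{19} \left(-3\right) + 2 = - \frac{3}{19} + 2 = \frac{35}{19} \approx 1.8421$)
$o{\left(6 \right)} \left(-12\right) + b = 6 \left(-12\right) + \frac{35}{19} = -72 + \frac{35}{19} = - \frac{1333}{19}$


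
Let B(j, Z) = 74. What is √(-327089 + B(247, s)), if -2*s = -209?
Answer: 39*I*√215 ≈ 571.85*I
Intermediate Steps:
s = 209/2 (s = -½*(-209) = 209/2 ≈ 104.50)
√(-327089 + B(247, s)) = √(-327089 + 74) = √(-327015) = 39*I*√215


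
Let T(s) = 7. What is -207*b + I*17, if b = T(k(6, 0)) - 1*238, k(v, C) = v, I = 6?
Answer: 47919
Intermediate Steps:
b = -231 (b = 7 - 1*238 = 7 - 238 = -231)
-207*b + I*17 = -207*(-231) + 6*17 = 47817 + 102 = 47919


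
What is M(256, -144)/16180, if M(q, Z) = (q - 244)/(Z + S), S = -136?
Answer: -3/1132600 ≈ -2.6488e-6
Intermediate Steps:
M(q, Z) = (-244 + q)/(-136 + Z) (M(q, Z) = (q - 244)/(Z - 136) = (-244 + q)/(-136 + Z))
M(256, -144)/16180 = ((-244 + 256)/(-136 - 144))/16180 = (12/(-280))*(1/16180) = -1/280*12*(1/16180) = -3/70*1/16180 = -3/1132600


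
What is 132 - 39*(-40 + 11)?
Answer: 1263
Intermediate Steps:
132 - 39*(-40 + 11) = 132 - 39*(-29) = 132 + 1131 = 1263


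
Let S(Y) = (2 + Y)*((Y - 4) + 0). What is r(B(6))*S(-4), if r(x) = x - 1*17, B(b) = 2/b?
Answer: -800/3 ≈ -266.67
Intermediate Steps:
S(Y) = (-4 + Y)*(2 + Y) (S(Y) = (2 + Y)*((-4 + Y) + 0) = (2 + Y)*(-4 + Y) = (-4 + Y)*(2 + Y))
r(x) = -17 + x (r(x) = x - 17 = -17 + x)
r(B(6))*S(-4) = (-17 + 2/6)*(-8 + (-4)² - 2*(-4)) = (-17 + 2*(⅙))*(-8 + 16 + 8) = (-17 + ⅓)*16 = -50/3*16 = -800/3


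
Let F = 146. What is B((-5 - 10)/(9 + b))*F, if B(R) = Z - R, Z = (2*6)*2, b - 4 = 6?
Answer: 68766/19 ≈ 3619.3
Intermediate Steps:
b = 10 (b = 4 + 6 = 10)
Z = 24 (Z = 12*2 = 24)
B(R) = 24 - R
B((-5 - 10)/(9 + b))*F = (24 - (-5 - 10)/(9 + 10))*146 = (24 - (-15)/19)*146 = (24 - 1*(-15/19))*146 = (24 + 15/19)*146 = (471/19)*146 = 68766/19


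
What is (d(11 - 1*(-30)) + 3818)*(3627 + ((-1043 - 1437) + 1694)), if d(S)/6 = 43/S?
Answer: 445457436/41 ≈ 1.0865e+7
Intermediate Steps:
d(S) = 258/S (d(S) = 6*(43/S) = 258/S)
(d(11 - 1*(-30)) + 3818)*(3627 + ((-1043 - 1437) + 1694)) = (258/(11 - 1*(-30)) + 3818)*(3627 + ((-1043 - 1437) + 1694)) = (258/(11 + 30) + 3818)*(3627 + (-2480 + 1694)) = (258/41 + 3818)*(3627 - 786) = (258*(1/41) + 3818)*2841 = (258/41 + 3818)*2841 = (156796/41)*2841 = 445457436/41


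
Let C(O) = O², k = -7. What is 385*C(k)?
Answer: 18865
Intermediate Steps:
385*C(k) = 385*(-7)² = 385*49 = 18865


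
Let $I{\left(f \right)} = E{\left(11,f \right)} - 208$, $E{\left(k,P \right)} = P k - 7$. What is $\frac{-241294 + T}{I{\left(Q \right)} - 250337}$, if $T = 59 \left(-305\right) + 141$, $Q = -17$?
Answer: $\frac{259148}{250739} \approx 1.0335$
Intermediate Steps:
$T = -17854$ ($T = -17995 + 141 = -17854$)
$E{\left(k,P \right)} = -7 + P k$
$I{\left(f \right)} = -215 + 11 f$ ($I{\left(f \right)} = \left(-7 + f 11\right) - 208 = \left(-7 + 11 f\right) - 208 = -215 + 11 f$)
$\frac{-241294 + T}{I{\left(Q \right)} - 250337} = \frac{-241294 - 17854}{\left(-215 + 11 \left(-17\right)\right) - 250337} = - \frac{259148}{\left(-215 - 187\right) - 250337} = - \frac{259148}{-402 - 250337} = - \frac{259148}{-250739} = \left(-259148\right) \left(- \frac{1}{250739}\right) = \frac{259148}{250739}$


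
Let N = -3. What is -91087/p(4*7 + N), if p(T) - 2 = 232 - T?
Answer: -91087/209 ≈ -435.82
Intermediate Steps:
p(T) = 234 - T (p(T) = 2 + (232 - T) = 234 - T)
-91087/p(4*7 + N) = -91087/(234 - (4*7 - 3)) = -91087/(234 - (28 - 3)) = -91087/(234 - 1*25) = -91087/(234 - 25) = -91087/209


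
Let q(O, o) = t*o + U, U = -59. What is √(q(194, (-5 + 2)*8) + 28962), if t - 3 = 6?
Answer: √28687 ≈ 169.37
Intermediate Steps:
t = 9 (t = 3 + 6 = 9)
q(O, o) = -59 + 9*o (q(O, o) = 9*o - 59 = -59 + 9*o)
√(q(194, (-5 + 2)*8) + 28962) = √((-59 + 9*((-5 + 2)*8)) + 28962) = √((-59 + 9*(-3*8)) + 28962) = √((-59 + 9*(-24)) + 28962) = √((-59 - 216) + 28962) = √(-275 + 28962) = √28687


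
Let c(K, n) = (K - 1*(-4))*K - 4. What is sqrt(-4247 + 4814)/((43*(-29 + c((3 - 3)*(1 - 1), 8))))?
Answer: -3*sqrt(7)/473 ≈ -0.016781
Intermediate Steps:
c(K, n) = -4 + K*(4 + K) (c(K, n) = (K + 4)*K - 4 = (4 + K)*K - 4 = K*(4 + K) - 4 = -4 + K*(4 + K))
sqrt(-4247 + 4814)/((43*(-29 + c((3 - 3)*(1 - 1), 8)))) = sqrt(-4247 + 4814)/((43*(-29 + (-4 + ((3 - 3)*(1 - 1))**2 + 4*((3 - 3)*(1 - 1)))))) = sqrt(567)/((43*(-29 + (-4 + (0*0)**2 + 4*(0*0))))) = (9*sqrt(7))/((43*(-29 + (-4 + 0**2 + 4*0)))) = (9*sqrt(7))/((43*(-29 + (-4 + 0 + 0)))) = (9*sqrt(7))/((43*(-29 - 4))) = (9*sqrt(7))/((43*(-33))) = (9*sqrt(7))/(-1419) = (9*sqrt(7))*(-1/1419) = -3*sqrt(7)/473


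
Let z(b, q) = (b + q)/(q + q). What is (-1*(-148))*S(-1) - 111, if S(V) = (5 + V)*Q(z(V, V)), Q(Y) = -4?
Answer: -2479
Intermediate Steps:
z(b, q) = (b + q)/(2*q) (z(b, q) = (b + q)/((2*q)) = (b + q)*(1/(2*q)) = (b + q)/(2*q))
S(V) = -20 - 4*V (S(V) = (5 + V)*(-4) = -20 - 4*V)
(-1*(-148))*S(-1) - 111 = (-1*(-148))*(-20 - 4*(-1)) - 111 = 148*(-20 + 4) - 111 = 148*(-16) - 111 = -2368 - 111 = -2479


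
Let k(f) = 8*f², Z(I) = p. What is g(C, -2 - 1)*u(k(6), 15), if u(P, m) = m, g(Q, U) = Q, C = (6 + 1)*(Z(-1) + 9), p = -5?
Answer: 420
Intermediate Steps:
Z(I) = -5
C = 28 (C = (6 + 1)*(-5 + 9) = 7*4 = 28)
g(C, -2 - 1)*u(k(6), 15) = 28*15 = 420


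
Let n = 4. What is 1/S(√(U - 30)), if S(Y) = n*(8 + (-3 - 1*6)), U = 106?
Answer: -¼ ≈ -0.25000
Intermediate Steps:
S(Y) = -4 (S(Y) = 4*(8 + (-3 - 1*6)) = 4*(8 + (-3 - 6)) = 4*(8 - 9) = 4*(-1) = -4)
1/S(√(U - 30)) = 1/(-4) = -¼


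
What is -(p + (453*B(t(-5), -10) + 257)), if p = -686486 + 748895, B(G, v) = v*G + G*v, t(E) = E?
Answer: -107966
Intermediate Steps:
B(G, v) = 2*G*v (B(G, v) = G*v + G*v = 2*G*v)
p = 62409
-(p + (453*B(t(-5), -10) + 257)) = -(62409 + (453*(2*(-5)*(-10)) + 257)) = -(62409 + (453*100 + 257)) = -(62409 + (45300 + 257)) = -(62409 + 45557) = -1*107966 = -107966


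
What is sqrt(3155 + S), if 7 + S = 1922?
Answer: 13*sqrt(30) ≈ 71.204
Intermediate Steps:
S = 1915 (S = -7 + 1922 = 1915)
sqrt(3155 + S) = sqrt(3155 + 1915) = sqrt(5070) = 13*sqrt(30)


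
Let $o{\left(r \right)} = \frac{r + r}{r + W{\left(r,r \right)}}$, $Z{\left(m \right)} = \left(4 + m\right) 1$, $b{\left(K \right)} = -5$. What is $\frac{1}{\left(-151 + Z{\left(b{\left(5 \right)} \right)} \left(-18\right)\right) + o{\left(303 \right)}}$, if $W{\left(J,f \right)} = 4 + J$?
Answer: $- \frac{305}{40262} \approx -0.0075754$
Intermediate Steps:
$Z{\left(m \right)} = 4 + m$
$o{\left(r \right)} = \frac{2 r}{4 + 2 r}$ ($o{\left(r \right)} = \frac{r + r}{r + \left(4 + r\right)} = \frac{2 r}{4 + 2 r}$)
$\frac{1}{\left(-151 + Z{\left(b{\left(5 \right)} \right)} \left(-18\right)\right) + o{\left(303 \right)}} = \frac{1}{\left(-151 + \left(4 - 5\right) \left(-18\right)\right) + \frac{303}{2 + 303}} = \frac{1}{\left(-151 - -18\right) + \frac{303}{305}} = \frac{1}{\left(-151 + 18\right) + 303 \cdot \frac{1}{305}} = \frac{1}{-133 + \frac{303}{305}} = \frac{1}{- \frac{40262}{305}} = - \frac{305}{40262}$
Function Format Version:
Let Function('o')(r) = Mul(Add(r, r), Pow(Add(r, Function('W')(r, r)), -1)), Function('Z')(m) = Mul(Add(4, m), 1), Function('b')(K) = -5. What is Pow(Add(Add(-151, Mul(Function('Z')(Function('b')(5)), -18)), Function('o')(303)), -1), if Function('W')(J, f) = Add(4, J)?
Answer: Rational(-305, 40262) ≈ -0.0075754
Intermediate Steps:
Function('Z')(m) = Add(4, m)
Function('o')(r) = Mul(2, r, Pow(Add(4, Mul(2, r)), -1)) (Function('o')(r) = Mul(Add(r, r), Pow(Add(r, Add(4, r)), -1)) = Mul(Mul(2, r), Pow(Add(4, Mul(2, r)), -1)) = Mul(2, r, Pow(Add(4, Mul(2, r)), -1)))
Pow(Add(Add(-151, Mul(Function('Z')(Function('b')(5)), -18)), Function('o')(303)), -1) = Pow(Add(Add(-151, Mul(Add(4, -5), -18)), Mul(303, Pow(Add(2, 303), -1))), -1) = Pow(Add(Add(-151, Mul(-1, -18)), Mul(303, Pow(305, -1))), -1) = Pow(Add(Add(-151, 18), Mul(303, Rational(1, 305))), -1) = Pow(Add(-133, Rational(303, 305)), -1) = Pow(Rational(-40262, 305), -1) = Rational(-305, 40262)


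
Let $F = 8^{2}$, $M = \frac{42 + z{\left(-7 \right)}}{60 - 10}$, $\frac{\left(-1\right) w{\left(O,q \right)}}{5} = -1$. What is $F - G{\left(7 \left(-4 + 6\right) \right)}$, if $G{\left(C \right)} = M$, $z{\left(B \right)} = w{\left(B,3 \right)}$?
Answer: $\frac{3153}{50} \approx 63.06$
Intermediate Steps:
$w{\left(O,q \right)} = 5$ ($w{\left(O,q \right)} = \left(-5\right) \left(-1\right) = 5$)
$z{\left(B \right)} = 5$
$M = \frac{47}{50}$ ($M = \frac{42 + 5}{60 - 10} = \frac{47}{50} \approx 0.94$)
$G{\left(C \right)} = \frac{47}{50}$
$F = 64$
$F - G{\left(7 \left(-4 + 6\right) \right)} = 64 - \frac{47}{50} = \frac{3153}{50}$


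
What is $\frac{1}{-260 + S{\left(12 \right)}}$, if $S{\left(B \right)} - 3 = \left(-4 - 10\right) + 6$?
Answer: $- \frac{1}{265} \approx -0.0037736$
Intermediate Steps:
$S{\left(B \right)} = -5$ ($S{\left(B \right)} = 3 + \left(\left(-4 - 10\right) + 6\right) = 3 + \left(-14 + 6\right) = 3 - 8 = -5$)
$\frac{1}{-260 + S{\left(12 \right)}} = \frac{1}{-260 - 5} = \frac{1}{-265} = - \frac{1}{265}$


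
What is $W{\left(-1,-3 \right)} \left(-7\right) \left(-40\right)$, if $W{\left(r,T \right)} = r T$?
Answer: $840$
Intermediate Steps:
$W{\left(r,T \right)} = T r$
$W{\left(-1,-3 \right)} \left(-7\right) \left(-40\right) = \left(-3\right) \left(-1\right) \left(-7\right) \left(-40\right) = 3 \left(-7\right) \left(-40\right) = \left(-21\right) \left(-40\right) = 840$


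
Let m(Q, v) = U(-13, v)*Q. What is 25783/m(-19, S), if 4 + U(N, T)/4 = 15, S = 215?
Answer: -1357/44 ≈ -30.841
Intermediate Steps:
U(N, T) = 44 (U(N, T) = -16 + 4*15 = -16 + 60 = 44)
m(Q, v) = 44*Q
25783/m(-19, S) = 25783/((44*(-19))) = 25783/(-836) = 25783*(-1/836) = -1357/44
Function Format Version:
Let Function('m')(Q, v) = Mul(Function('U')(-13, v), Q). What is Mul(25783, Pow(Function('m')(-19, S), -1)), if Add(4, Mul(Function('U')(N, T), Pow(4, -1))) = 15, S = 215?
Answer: Rational(-1357, 44) ≈ -30.841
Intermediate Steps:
Function('U')(N, T) = 44 (Function('U')(N, T) = Add(-16, Mul(4, 15)) = Add(-16, 60) = 44)
Function('m')(Q, v) = Mul(44, Q)
Mul(25783, Pow(Function('m')(-19, S), -1)) = Mul(25783, Pow(Mul(44, -19), -1)) = Mul(25783, Pow(-836, -1)) = Mul(25783, Rational(-1, 836)) = Rational(-1357, 44)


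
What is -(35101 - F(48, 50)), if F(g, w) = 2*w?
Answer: -35001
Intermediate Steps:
-(35101 - F(48, 50)) = -(35101 - 2*50) = -(35101 - 1*100) = -(35101 - 100) = -1*35001 = -35001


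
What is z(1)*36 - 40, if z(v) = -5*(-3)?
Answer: 500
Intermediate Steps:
z(v) = 15
z(1)*36 - 40 = 15*36 - 40 = 540 - 40 = 500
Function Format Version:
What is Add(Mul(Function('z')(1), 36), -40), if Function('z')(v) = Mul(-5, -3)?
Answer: 500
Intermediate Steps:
Function('z')(v) = 15
Add(Mul(Function('z')(1), 36), -40) = Add(Mul(15, 36), -40) = Add(540, -40) = 500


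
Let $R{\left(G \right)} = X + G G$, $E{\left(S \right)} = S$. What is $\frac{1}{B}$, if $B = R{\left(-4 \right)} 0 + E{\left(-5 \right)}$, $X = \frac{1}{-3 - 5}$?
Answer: $- \frac{1}{5} \approx -0.2$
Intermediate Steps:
$X = - \frac{1}{8}$ ($X = \frac{1}{-8} = - \frac{1}{8} \approx -0.125$)
$R{\left(G \right)} = - \frac{1}{8} + G^{2}$ ($R{\left(G \right)} = - \frac{1}{8} + G G = - \frac{1}{8} + G^{2}$)
$B = -5$ ($B = \left(- \frac{1}{8} + \left(-4\right)^{2}\right) 0 - 5 = \left(- \frac{1}{8} + 16\right) 0 - 5 = \frac{127}{8} \cdot 0 - 5 = 0 - 5 = -5$)
$\frac{1}{B} = \frac{1}{-5} = - \frac{1}{5}$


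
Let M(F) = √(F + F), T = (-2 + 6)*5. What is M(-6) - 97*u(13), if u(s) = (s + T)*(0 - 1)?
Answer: 3201 + 2*I*√3 ≈ 3201.0 + 3.4641*I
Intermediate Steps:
T = 20 (T = 4*5 = 20)
M(F) = √2*√F (M(F) = √(2*F) = √2*√F)
u(s) = -20 - s (u(s) = (s + 20)*(0 - 1) = (20 + s)*(-1) = -20 - s)
M(-6) - 97*u(13) = √2*√(-6) - 97*(-20 - 1*13) = √2*(I*√6) - 97*(-20 - 13) = 2*I*√3 - 97*(-33) = 2*I*√3 + 3201 = 3201 + 2*I*√3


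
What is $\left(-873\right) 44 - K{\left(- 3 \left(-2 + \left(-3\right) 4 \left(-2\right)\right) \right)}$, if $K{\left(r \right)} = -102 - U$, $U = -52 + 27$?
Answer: $-38335$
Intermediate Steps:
$U = -25$
$K{\left(r \right)} = -77$ ($K{\left(r \right)} = -102 - -25 = -102 + 25 = -77$)
$\left(-873\right) 44 - K{\left(- 3 \left(-2 + \left(-3\right) 4 \left(-2\right)\right) \right)} = \left(-873\right) 44 - -77 = -38412 + 77 = -38335$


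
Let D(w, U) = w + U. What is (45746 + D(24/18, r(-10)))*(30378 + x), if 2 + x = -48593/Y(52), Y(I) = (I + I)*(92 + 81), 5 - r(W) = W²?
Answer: 74843768177843/53976 ≈ 1.3866e+9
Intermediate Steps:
r(W) = 5 - W²
Y(I) = 346*I (Y(I) = (2*I)*173 = 346*I)
D(w, U) = U + w
x = -84577/17992 (x = -2 - 48593/(346*52) = -2 - 48593/17992 = -84577/17992 ≈ -4.7008)
(45746 + D(24/18, r(-10)))*(30378 + x) = (45746 + ((5 - 1*(-10)²) + 24/18))*(30378 - 84577/17992) = (45746 + ((5 - 1*100) + 24*(1/18)))*(546476399/17992) = (45746 + ((5 - 100) + 4/3))*(546476399/17992) = (45746 + (-95 + 4/3))*(546476399/17992) = (45746 - 281/3)*(546476399/17992) = (136957/3)*(546476399/17992) = 74843768177843/53976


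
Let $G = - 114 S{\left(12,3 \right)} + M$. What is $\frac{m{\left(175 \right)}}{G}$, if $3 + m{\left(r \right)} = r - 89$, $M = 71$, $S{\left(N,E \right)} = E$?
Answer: $- \frac{83}{271} \approx -0.30627$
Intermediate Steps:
$m{\left(r \right)} = -92 + r$ ($m{\left(r \right)} = -3 + \left(r - 89\right) = -3 + \left(-89 + r\right) = -92 + r$)
$G = -271$ ($G = \left(-114\right) 3 + 71 = -342 + 71 = -271$)
$\frac{m{\left(175 \right)}}{G} = \frac{-92 + 175}{-271} = 83 \left(- \frac{1}{271}\right) = - \frac{83}{271}$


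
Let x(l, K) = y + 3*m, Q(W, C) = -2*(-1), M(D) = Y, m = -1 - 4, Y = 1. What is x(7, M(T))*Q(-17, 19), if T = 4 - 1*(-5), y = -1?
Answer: -32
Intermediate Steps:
m = -5
T = 9 (T = 4 + 5 = 9)
M(D) = 1
Q(W, C) = 2
x(l, K) = -16 (x(l, K) = -1 + 3*(-5) = -1 - 15 = -16)
x(7, M(T))*Q(-17, 19) = -16*2 = -32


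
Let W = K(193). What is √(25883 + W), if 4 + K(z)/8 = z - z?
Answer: √25851 ≈ 160.78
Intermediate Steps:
K(z) = -32 (K(z) = -32 + 8*(z - z) = -32 + 8*0 = -32 + 0 = -32)
W = -32
√(25883 + W) = √(25883 - 32) = √25851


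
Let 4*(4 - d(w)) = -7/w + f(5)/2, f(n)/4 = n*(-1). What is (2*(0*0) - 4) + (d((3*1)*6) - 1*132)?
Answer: -9317/72 ≈ -129.40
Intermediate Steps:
f(n) = -4*n (f(n) = 4*(n*(-1)) = 4*(-n) = -4*n)
d(w) = 13/2 + 7/(4*w) (d(w) = 4 - (-7/w - 4*5/2)/4 = 4 - (-7/w - 20*1/2)/4 = 4 - (-7/w - 10)/4 = 4 - (-10 - 7/w)/4 = 4 + (5/2 + 7/(4*w)) = 13/2 + 7/(4*w))
(2*(0*0) - 4) + (d((3*1)*6) - 1*132) = (2*(0*0) - 4) + ((7 + 26*((3*1)*6))/(4*(((3*1)*6))) - 1*132) = (2*0 - 4) + ((7 + 26*(3*6))/(4*((3*6))) - 132) = (0 - 4) + ((1/4)*(7 + 26*18)/18 - 132) = -4 + ((1/4)*(1/18)*(7 + 468) - 132) = -4 + ((1/4)*(1/18)*475 - 132) = -4 + (475/72 - 132) = -4 - 9029/72 = -9317/72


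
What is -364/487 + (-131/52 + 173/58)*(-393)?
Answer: -134331221/734396 ≈ -182.91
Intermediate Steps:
-364/487 + (-131/52 + 173/58)*(-393) = -364/487 + (699/1508)*(-393) = -364/487 - 274707/1508 = -134331221/734396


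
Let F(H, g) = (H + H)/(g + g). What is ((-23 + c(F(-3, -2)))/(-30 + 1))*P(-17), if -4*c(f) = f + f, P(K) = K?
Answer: -1615/116 ≈ -13.922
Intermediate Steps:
F(H, g) = H/g (F(H, g) = (2*H)/((2*g)) = (2*H)*(1/(2*g)) = H/g)
c(f) = -f/2 (c(f) = -(f + f)/4 = -f/2)
((-23 + c(F(-3, -2)))/(-30 + 1))*P(-17) = ((-23 - (-3)/(2*(-2)))/(-30 + 1))*(-17) = ((-23 - (-3)*(-1)/(2*2))/(-29))*(-17) = ((-23 - ½*3/2)*(-1/29))*(-17) = ((-23 - ¾)*(-1/29))*(-17) = -95/4*(-1/29)*(-17) = (95/116)*(-17) = -1615/116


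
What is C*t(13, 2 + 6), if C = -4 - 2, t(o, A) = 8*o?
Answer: -624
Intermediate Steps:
C = -6
C*t(13, 2 + 6) = -48*13 = -6*104 = -624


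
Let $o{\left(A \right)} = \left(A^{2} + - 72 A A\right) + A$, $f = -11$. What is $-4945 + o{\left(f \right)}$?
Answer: $-13547$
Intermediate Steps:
$o{\left(A \right)} = A - 71 A^{2}$ ($o{\left(A \right)} = \left(A^{2} - 72 A^{2}\right) + A = - 71 A^{2} + A = A - 71 A^{2}$)
$-4945 + o{\left(f \right)} = -4945 - 11 \left(1 - -781\right) = -4945 - 11 \left(1 + 781\right) = -4945 - 8602 = -13547$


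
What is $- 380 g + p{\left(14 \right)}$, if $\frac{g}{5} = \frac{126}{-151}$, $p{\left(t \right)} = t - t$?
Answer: $\frac{239400}{151} \approx 1585.4$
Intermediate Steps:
$p{\left(t \right)} = 0$
$g = - \frac{630}{151}$ ($g = 5 \frac{126}{-151} = 5 \cdot 126 \left(- \frac{1}{151}\right) = 5 \left(- \frac{126}{151}\right) = - \frac{630}{151} \approx -4.1722$)
$- 380 g + p{\left(14 \right)} = \left(-380\right) \left(- \frac{630}{151}\right) + 0 = \frac{239400}{151} + 0 = \frac{239400}{151}$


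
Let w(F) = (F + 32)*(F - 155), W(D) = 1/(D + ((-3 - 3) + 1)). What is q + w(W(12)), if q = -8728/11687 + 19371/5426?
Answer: -15457819655099/3107269438 ≈ -4974.7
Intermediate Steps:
W(D) = 1/(-5 + D) (W(D) = 1/(D + (-6 + 1)) = 1/(D - 5) = 1/(-5 + D))
w(F) = (-155 + F)*(32 + F) (w(F) = (32 + F)*(-155 + F) = (-155 + F)*(32 + F))
q = 179030749/63413662 (q = -8728*1/11687 + 19371*(1/5426) = -8728/11687 + 19371/5426 = 179030749/63413662 ≈ 2.8232)
q + w(W(12)) = 179030749/63413662 + (-4960 + (1/(-5 + 12))² - 123/(-5 + 12)) = 179030749/63413662 + (-4960 + (1/7)² - 123/7) = 179030749/63413662 + (-4960 + (⅐)² - 123*⅐) = 179030749/63413662 + (-4960 + 1/49 - 123/7) = 179030749/63413662 - 243900/49 = -15457819655099/3107269438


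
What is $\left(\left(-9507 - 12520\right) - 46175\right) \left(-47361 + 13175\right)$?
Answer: $2331553572$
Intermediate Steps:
$\left(\left(-9507 - 12520\right) - 46175\right) \left(-47361 + 13175\right) = \left(\left(-9507 - 12520\right) - 46175\right) \left(-34186\right) = \left(-22027 - 46175\right) \left(-34186\right) = \left(-68202\right) \left(-34186\right) = 2331553572$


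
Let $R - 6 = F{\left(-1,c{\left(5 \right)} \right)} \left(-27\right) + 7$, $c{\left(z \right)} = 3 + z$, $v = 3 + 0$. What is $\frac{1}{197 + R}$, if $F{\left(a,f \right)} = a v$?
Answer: $\frac{1}{291} \approx 0.0034364$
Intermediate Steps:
$v = 3$
$F{\left(a,f \right)} = 3 a$ ($F{\left(a,f \right)} = a 3 = 3 a$)
$R = 94$ ($R = 6 + \left(3 \left(-1\right) \left(-27\right) + 7\right) = 6 + \left(\left(-3\right) \left(-27\right) + 7\right) = 6 + \left(81 + 7\right) = 6 + 88 = 94$)
$\frac{1}{197 + R} = \frac{1}{197 + 94} = \frac{1}{291}$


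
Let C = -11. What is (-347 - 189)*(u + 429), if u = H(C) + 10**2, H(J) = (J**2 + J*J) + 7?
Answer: -417008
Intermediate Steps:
H(J) = 7 + 2*J**2 (H(J) = (J**2 + J**2) + 7 = 2*J**2 + 7 = 7 + 2*J**2)
u = 349 (u = (7 + 2*(-11)**2) + 10**2 = (7 + 2*121) + 100 = (7 + 242) + 100 = 249 + 100 = 349)
(-347 - 189)*(u + 429) = (-347 - 189)*(349 + 429) = -536*778 = -417008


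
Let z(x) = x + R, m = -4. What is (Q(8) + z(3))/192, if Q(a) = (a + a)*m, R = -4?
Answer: -65/192 ≈ -0.33854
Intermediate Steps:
Q(a) = -8*a (Q(a) = (a + a)*(-4) = (2*a)*(-4) = -8*a)
z(x) = -4 + x (z(x) = x - 4 = -4 + x)
(Q(8) + z(3))/192 = (-8*8 + (-4 + 3))/192 = (-64 - 1)*(1/192) = -65*1/192 = -65/192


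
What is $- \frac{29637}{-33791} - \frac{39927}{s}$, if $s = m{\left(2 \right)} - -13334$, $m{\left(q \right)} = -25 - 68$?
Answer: $- \frac{956749740}{447426631} \approx -2.1383$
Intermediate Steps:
$m{\left(q \right)} = -93$ ($m{\left(q \right)} = -25 - 68 = -93$)
$s = 13241$ ($s = -93 - -13334 = -93 + 13334 = 13241$)
$- \frac{29637}{-33791} - \frac{39927}{s} = - \frac{29637}{-33791} - \frac{39927}{13241} = \left(-29637\right) \left(- \frac{1}{33791}\right) - \frac{39927}{13241} = \frac{29637}{33791} - \frac{39927}{13241} = - \frac{956749740}{447426631}$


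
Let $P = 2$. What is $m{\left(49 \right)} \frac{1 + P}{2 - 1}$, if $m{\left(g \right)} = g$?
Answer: $147$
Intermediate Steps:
$m{\left(49 \right)} \frac{1 + P}{2 - 1} = 49 \frac{1 + 2}{2 - 1} = 49 \cdot \frac{3}{1} = 49 \cdot 3 \cdot 1 = 49 \cdot 3 = 147$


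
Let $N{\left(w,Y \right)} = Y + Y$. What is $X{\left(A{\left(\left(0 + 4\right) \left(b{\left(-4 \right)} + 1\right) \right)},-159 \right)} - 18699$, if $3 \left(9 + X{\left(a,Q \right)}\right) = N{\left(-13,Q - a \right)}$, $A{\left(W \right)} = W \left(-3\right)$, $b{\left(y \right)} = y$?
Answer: $-18838$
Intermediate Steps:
$N{\left(w,Y \right)} = 2 Y$
$A{\left(W \right)} = - 3 W$
$X{\left(a,Q \right)} = -9 - \frac{2 a}{3} + \frac{2 Q}{3}$ ($X{\left(a,Q \right)} = -9 + \frac{2 \left(Q - a\right)}{3} = -9 + \frac{- 2 a + 2 Q}{3} = -9 + \left(- \frac{2 a}{3} + \frac{2 Q}{3}\right) = -9 - \frac{2 a}{3} + \frac{2 Q}{3}$)
$X{\left(A{\left(\left(0 + 4\right) \left(b{\left(-4 \right)} + 1\right) \right)},-159 \right)} - 18699 = \left(-9 - \frac{2 \left(- 3 \left(0 + 4\right) \left(-4 + 1\right)\right)}{3} + \frac{2}{3} \left(-159\right)\right) - 18699 = \left(-9 - \frac{2 \left(- 3 \cdot 4 \left(-3\right)\right)}{3} - 106\right) - 18699 = \left(-9 - \frac{2 \left(\left(-3\right) \left(-12\right)\right)}{3} - 106\right) - 18699 = \left(-9 - 24 - 106\right) - 18699 = -139 - 18699 = -18838$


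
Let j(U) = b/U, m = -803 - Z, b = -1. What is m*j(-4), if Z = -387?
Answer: -104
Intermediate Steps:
m = -416 (m = -803 - 1*(-387) = -803 + 387 = -416)
j(U) = -1/U
m*j(-4) = -(-416)/(-4) = -(-416)*(-1)/4 = -416*1/4 = -104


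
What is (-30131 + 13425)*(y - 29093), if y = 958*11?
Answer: 309979830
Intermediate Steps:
y = 10538
(-30131 + 13425)*(y - 29093) = (-30131 + 13425)*(10538 - 29093) = -16706*(-18555) = 309979830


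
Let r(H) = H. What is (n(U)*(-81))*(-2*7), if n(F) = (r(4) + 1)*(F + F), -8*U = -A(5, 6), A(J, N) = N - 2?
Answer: 5670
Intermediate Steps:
A(J, N) = -2 + N
U = 1/2 (U = -(-1)*(-2 + 6)/8 = -(-1)*4/8 = -1/8*(-4) = 1/2 ≈ 0.50000)
n(F) = 10*F (n(F) = (4 + 1)*(F + F) = 5*(2*F) = 10*F)
(n(U)*(-81))*(-2*7) = ((10*(1/2))*(-81))*(-2*7) = (5*(-81))*(-14) = -405*(-14) = 5670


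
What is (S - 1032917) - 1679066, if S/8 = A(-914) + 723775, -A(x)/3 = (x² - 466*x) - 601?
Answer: -27179039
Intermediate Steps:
A(x) = 1803 - 3*x² + 1398*x (A(x) = -3*((x² - 466*x) - 601) = -3*(-601 + x² - 466*x) = 1803 - 3*x² + 1398*x)
S = -24467056 (S = 8*((1803 - 3*(-914)² + 1398*(-914)) + 723775) = 8*((1803 - 3*835396 - 1277772) + 723775) = 8*((1803 - 2506188 - 1277772) + 723775) = 8*(-3782157 + 723775) = 8*(-3058382) = -24467056)
(S - 1032917) - 1679066 = (-24467056 - 1032917) - 1679066 = -25499973 - 1679066 = -27179039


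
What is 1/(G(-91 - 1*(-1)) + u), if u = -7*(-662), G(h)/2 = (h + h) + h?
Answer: 1/4094 ≈ 0.00024426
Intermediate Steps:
G(h) = 6*h (G(h) = 2*((h + h) + h) = 2*(2*h + h) = 2*(3*h) = 6*h)
u = 4634
1/(G(-91 - 1*(-1)) + u) = 1/(6*(-91 - 1*(-1)) + 4634) = 1/(6*(-91 + 1) + 4634) = 1/(6*(-90) + 4634) = 1/(-540 + 4634) = 1/4094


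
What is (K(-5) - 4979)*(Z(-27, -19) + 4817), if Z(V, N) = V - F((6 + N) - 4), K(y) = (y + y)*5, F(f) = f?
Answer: -24174403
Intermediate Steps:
K(y) = 10*y (K(y) = (2*y)*5 = 10*y)
Z(V, N) = -2 + V - N (Z(V, N) = V - ((6 + N) - 4) = V - (2 + N) = V + (-2 - N) = -2 + V - N)
(K(-5) - 4979)*(Z(-27, -19) + 4817) = (10*(-5) - 4979)*((-2 - 27 - 1*(-19)) + 4817) = (-50 - 4979)*((-2 - 27 + 19) + 4817) = -5029*(-10 + 4817) = -5029*4807 = -24174403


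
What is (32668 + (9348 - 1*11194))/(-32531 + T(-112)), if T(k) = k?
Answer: -10274/10881 ≈ -0.94421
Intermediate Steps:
(32668 + (9348 - 1*11194))/(-32531 + T(-112)) = (32668 + (9348 - 1*11194))/(-32531 - 112) = (32668 + (9348 - 11194))/(-32643) = (32668 - 1846)*(-1/32643) = 30822*(-1/32643) = -10274/10881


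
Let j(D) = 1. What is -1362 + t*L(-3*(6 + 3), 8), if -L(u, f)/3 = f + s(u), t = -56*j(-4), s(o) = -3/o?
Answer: ⅔ ≈ 0.66667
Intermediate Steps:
t = -56 (t = -56*1 = -56)
L(u, f) = -3*f + 9/u (L(u, f) = -3*(f - 3/u) = -3*f + 9/u)
-1362 + t*L(-3*(6 + 3), 8) = -1362 - 56*(-3*8 + 9/((-3*(6 + 3)))) = -1362 - 56*(-24 + 9/((-3*9))) = -1362 - 56*(-24 + 9/(-27)) = -1362 - 56*(-24 + 9*(-1/27)) = -1362 - 56*(-24 - ⅓) = -1362 - 56*(-73/3) = -1362 + 4088/3 = ⅔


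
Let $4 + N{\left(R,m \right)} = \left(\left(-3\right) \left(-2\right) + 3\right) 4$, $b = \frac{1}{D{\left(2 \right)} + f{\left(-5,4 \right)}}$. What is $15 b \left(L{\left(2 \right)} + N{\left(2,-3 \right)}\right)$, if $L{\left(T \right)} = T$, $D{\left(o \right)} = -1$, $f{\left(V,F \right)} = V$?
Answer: $-85$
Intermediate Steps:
$b = - \frac{1}{6}$ ($b = \frac{1}{-1 - 5} = \frac{1}{-6} = - \frac{1}{6} \approx -0.16667$)
$N{\left(R,m \right)} = 32$ ($N{\left(R,m \right)} = -4 + \left(\left(-3\right) \left(-2\right) + 3\right) 4 = -4 + \left(6 + 3\right) 4 = -4 + 9 \cdot 4 = -4 + 36 = 32$)
$15 b \left(L{\left(2 \right)} + N{\left(2,-3 \right)}\right) = 15 \left(- \frac{1}{6}\right) \left(2 + 32\right) = \left(- \frac{5}{2}\right) 34 = -85$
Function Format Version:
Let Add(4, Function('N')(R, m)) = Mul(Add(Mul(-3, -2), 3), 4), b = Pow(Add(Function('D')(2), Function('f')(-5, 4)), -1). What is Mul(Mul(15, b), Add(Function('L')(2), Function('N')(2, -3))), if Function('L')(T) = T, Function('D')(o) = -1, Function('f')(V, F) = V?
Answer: -85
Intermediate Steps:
b = Rational(-1, 6) (b = Pow(Add(-1, -5), -1) = Pow(-6, -1) = Rational(-1, 6) ≈ -0.16667)
Function('N')(R, m) = 32 (Function('N')(R, m) = Add(-4, Mul(Add(Mul(-3, -2), 3), 4)) = Add(-4, Mul(Add(6, 3), 4)) = Add(-4, Mul(9, 4)) = Add(-4, 36) = 32)
Mul(Mul(15, b), Add(Function('L')(2), Function('N')(2, -3))) = Mul(Mul(15, Rational(-1, 6)), Add(2, 32)) = Mul(Rational(-5, 2), 34) = -85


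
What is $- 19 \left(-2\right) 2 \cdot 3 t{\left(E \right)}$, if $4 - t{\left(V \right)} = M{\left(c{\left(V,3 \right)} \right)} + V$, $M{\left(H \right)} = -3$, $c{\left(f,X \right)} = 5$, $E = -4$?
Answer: $2508$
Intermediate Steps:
$t{\left(V \right)} = 7 - V$ ($t{\left(V \right)} = 4 - \left(-3 + V\right) = 7 - V$)
$- 19 \left(-2\right) 2 \cdot 3 t{\left(E \right)} = - 19 \left(-2\right) 2 \cdot 3 \left(7 - -4\right) = - 19 \left(\left(-4\right) 3\right) \left(7 + 4\right) = \left(-19\right) \left(-12\right) 11 = 228 \cdot 11 = 2508$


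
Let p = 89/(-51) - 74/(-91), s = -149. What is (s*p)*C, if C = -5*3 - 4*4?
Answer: -19977175/4641 ≈ -4304.5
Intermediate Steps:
p = -4325/4641 (p = 89*(-1/51) - 74*(-1/91) = -89/51 + 74/91 = -4325/4641 ≈ -0.93191)
C = -31 (C = -15 - 16 = -31)
(s*p)*C = -149*(-4325/4641)*(-31) = (644425/4641)*(-31) = -19977175/4641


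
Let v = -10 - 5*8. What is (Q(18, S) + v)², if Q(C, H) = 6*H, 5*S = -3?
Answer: 71824/25 ≈ 2873.0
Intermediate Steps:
S = -⅗ (S = (⅕)*(-3) = -⅗ ≈ -0.60000)
v = -50 (v = -10 - 40 = -50)
(Q(18, S) + v)² = (6*(-⅗) - 50)² = (-18/5 - 50)² = (-268/5)² = 71824/25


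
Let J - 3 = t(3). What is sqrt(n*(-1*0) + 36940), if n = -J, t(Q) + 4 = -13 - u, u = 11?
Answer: 2*sqrt(9235) ≈ 192.20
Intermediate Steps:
t(Q) = -28 (t(Q) = -4 + (-13 - 1*11) = -4 + (-13 - 11) = -4 - 24 = -28)
J = -25 (J = 3 - 28 = -25)
n = 25 (n = -1*(-25) = 25)
sqrt(n*(-1*0) + 36940) = sqrt(25*(-1*0) + 36940) = sqrt(25*0 + 36940) = sqrt(0 + 36940) = sqrt(36940) = 2*sqrt(9235)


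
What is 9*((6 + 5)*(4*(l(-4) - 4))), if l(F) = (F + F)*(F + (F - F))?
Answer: 11088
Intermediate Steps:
l(F) = 2*F² (l(F) = (2*F)*(F + 0) = (2*F)*F = 2*F²)
9*((6 + 5)*(4*(l(-4) - 4))) = 9*((6 + 5)*(4*(2*(-4)² - 4))) = 9*(11*(4*(2*16 - 4))) = 9*(11*(4*(32 - 4))) = 9*(11*(4*28)) = 9*(11*112) = 9*1232 = 11088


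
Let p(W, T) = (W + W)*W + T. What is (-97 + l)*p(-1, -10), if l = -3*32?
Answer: 1544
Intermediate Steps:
p(W, T) = T + 2*W**2 (p(W, T) = (2*W)*W + T = 2*W**2 + T = T + 2*W**2)
l = -96
(-97 + l)*p(-1, -10) = (-97 - 96)*(-10 + 2*(-1)**2) = -193*(-10 + 2*1) = -193*(-10 + 2) = -193*(-8) = 1544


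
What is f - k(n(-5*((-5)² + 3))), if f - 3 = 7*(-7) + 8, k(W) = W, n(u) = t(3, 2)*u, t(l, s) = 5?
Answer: 662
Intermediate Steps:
n(u) = 5*u
f = -38 (f = 3 + (7*(-7) + 8) = 3 + (-49 + 8) = 3 - 41 = -38)
f - k(n(-5*((-5)² + 3))) = -38 - 5*(-5*((-5)² + 3)) = -38 - 5*(-5*(25 + 3)) = -38 - 5*(-5*28) = -38 - 5*(-140) = -38 - 1*(-700) = -38 + 700 = 662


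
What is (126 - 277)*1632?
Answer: -246432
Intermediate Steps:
(126 - 277)*1632 = -151*1632 = -246432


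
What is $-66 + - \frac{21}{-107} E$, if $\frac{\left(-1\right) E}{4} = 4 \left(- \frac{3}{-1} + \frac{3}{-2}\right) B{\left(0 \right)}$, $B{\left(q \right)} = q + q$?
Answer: $-66$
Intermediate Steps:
$B{\left(q \right)} = 2 q$
$E = 0$ ($E = - 4 \cdot 4 \left(- \frac{3}{-1} + \frac{3}{-2}\right) 2 \cdot 0 = - 4 \cdot 4 \left(\left(-3\right) \left(-1\right) + 3 \left(- \frac{1}{2}\right)\right) 0 = - 4 \cdot 4 \left(3 - \frac{3}{2}\right) 0 = - 4 \cdot 4 \cdot \frac{3}{2} \cdot 0 = - 4 \cdot 6 \cdot 0 = \left(-4\right) 0 = 0$)
$-66 + - \frac{21}{-107} E = -66 + - \frac{21}{-107} \cdot 0 = -66 + \left(-21\right) \left(- \frac{1}{107}\right) 0 = -66 + \frac{21}{107} \cdot 0 = -66 + 0 = -66$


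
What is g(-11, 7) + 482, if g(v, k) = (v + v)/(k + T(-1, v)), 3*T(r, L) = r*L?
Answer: 7679/16 ≈ 479.94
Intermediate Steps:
T(r, L) = L*r/3 (T(r, L) = (r*L)/3 = (L*r)/3 = L*r/3)
g(v, k) = 2*v/(k - v/3) (g(v, k) = (v + v)/(k + (1/3)*v*(-1)) = (2*v)/(k - v/3) = 2*v/(k - v/3))
g(-11, 7) + 482 = 6*(-11)/(-1*(-11) + 3*7) + 482 = 6*(-11)/(11 + 21) + 482 = 6*(-11)/32 + 482 = 6*(-11)*(1/32) + 482 = -33/16 + 482 = 7679/16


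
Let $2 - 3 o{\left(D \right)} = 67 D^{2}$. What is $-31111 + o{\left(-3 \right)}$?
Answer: $- \frac{93934}{3} \approx -31311.0$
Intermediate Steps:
$o{\left(D \right)} = \frac{2}{3} - \frac{67 D^{2}}{3}$
$-31111 + o{\left(-3 \right)} = -31111 + \left(\frac{2}{3} - \frac{67 \left(-3\right)^{2}}{3}\right) = -31111 + \left(\frac{2}{3} - 201\right) = -31111 - \frac{601}{3} = - \frac{93934}{3}$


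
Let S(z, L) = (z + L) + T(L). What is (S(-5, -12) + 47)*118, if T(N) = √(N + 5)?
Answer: 3540 + 118*I*√7 ≈ 3540.0 + 312.2*I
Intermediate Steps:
T(N) = √(5 + N)
S(z, L) = L + z + √(5 + L) (S(z, L) = (z + L) + √(5 + L) = (L + z) + √(5 + L) = L + z + √(5 + L))
(S(-5, -12) + 47)*118 = ((-12 - 5 + √(5 - 12)) + 47)*118 = ((-12 - 5 + √(-7)) + 47)*118 = ((-12 - 5 + I*√7) + 47)*118 = ((-17 + I*√7) + 47)*118 = (30 + I*√7)*118 = 3540 + 118*I*√7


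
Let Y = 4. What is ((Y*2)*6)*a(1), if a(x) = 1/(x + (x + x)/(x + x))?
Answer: 24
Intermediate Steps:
a(x) = 1/(1 + x) (a(x) = 1/(x + (2*x)/((2*x))) = 1/(x + (2*x)*(1/(2*x))) = 1/(x + 1) = 1/(1 + x))
((Y*2)*6)*a(1) = ((4*2)*6)/(1 + 1) = (8*6)/2 = 48*(½) = 24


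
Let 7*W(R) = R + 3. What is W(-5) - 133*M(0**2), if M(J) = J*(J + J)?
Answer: -2/7 ≈ -0.28571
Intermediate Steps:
W(R) = 3/7 + R/7 (W(R) = (R + 3)/7 = (3 + R)/7 = 3/7 + R/7)
M(J) = 2*J**2 (M(J) = J*(2*J) = 2*J**2)
W(-5) - 133*M(0**2) = (3/7 + (1/7)*(-5)) - 266*(0**2)**2 = (3/7 - 5/7) - 266*0**2 = -2/7 - 266*0 = -2/7 - 133*0 = -2/7 + 0 = -2/7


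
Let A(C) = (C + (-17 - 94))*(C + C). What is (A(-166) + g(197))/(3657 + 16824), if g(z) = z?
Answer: 92161/20481 ≈ 4.4998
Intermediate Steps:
A(C) = 2*C*(-111 + C) (A(C) = (C - 111)*(2*C) = (-111 + C)*(2*C) = 2*C*(-111 + C))
(A(-166) + g(197))/(3657 + 16824) = (2*(-166)*(-111 - 166) + 197)/(3657 + 16824) = (2*(-166)*(-277) + 197)/20481 = (91964 + 197)*(1/20481) = 92161*(1/20481) = 92161/20481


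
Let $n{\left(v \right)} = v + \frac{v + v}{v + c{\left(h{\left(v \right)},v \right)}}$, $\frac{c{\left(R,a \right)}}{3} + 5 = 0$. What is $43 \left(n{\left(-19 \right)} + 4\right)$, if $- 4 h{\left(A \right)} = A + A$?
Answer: $- \frac{10148}{17} \approx -596.94$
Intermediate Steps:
$h{\left(A \right)} = - \frac{A}{2}$ ($h{\left(A \right)} = - \frac{A + A}{4} = - \frac{2 A}{4} = - \frac{A}{2}$)
$c{\left(R,a \right)} = -15$ ($c{\left(R,a \right)} = -15 + 3 \cdot 0 = -15 + 0 = -15$)
$n{\left(v \right)} = v + \frac{2 v}{-15 + v}$ ($n{\left(v \right)} = v + \frac{v + v}{v - 15} = v + \frac{2 v}{-15 + v}$)
$43 \left(n{\left(-19 \right)} + 4\right) = 43 \left(- \frac{19 \left(-13 - 19\right)}{-15 - 19} + 4\right) = 43 \left(\left(-19\right) \frac{1}{-34} \left(-32\right) + 4\right) = 43 \left(\left(-19\right) \left(- \frac{1}{34}\right) \left(-32\right) + 4\right) = 43 \left(- \frac{304}{17} + 4\right) = 43 \left(- \frac{236}{17}\right) = - \frac{10148}{17}$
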